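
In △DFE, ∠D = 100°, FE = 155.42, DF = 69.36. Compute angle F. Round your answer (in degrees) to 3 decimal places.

∠F ≈ 53.928°

Law of sines: sin E = DF·sin D/FE ≈ 0.43949.
Since FE ≥ DF, only the acute value applies: ∠E ≈ 26.07°.
Then ∠F = 180° − ∠D − ∠E ≈ 53.93°.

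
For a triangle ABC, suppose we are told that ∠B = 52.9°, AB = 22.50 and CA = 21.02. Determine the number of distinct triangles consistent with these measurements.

2

AB·sin B = 22.50·sin(52.9°) ≈ 17.95.
Since AB sin B < CA < AB (17.95 < 21.02 < 22.50), two triangles exist.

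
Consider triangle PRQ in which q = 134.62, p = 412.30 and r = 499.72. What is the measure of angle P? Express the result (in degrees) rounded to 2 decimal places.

By the law of cosines, cos P = (r² + q² − p²) / (2·r·q) ≈ 0.72728, so ∠P ≈ 43.34°.

43.34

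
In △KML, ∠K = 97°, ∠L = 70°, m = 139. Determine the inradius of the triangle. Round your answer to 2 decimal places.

r ≈ 60.10

The third angle is ∠M = 180° − ∠L − ∠K = 13.00°.
Law of sines: k = m·sin K/sin M ≈ 613.31.
Law of sines: l = m·sin L/sin M ≈ 580.65.
Area = ½·m·k·sin L ≈ 40054.
Semiperimeter s = (613.31+139+580.65)/2 = 666.48.
Inradius = area/s = 40054/666.48 ≈ 60.098.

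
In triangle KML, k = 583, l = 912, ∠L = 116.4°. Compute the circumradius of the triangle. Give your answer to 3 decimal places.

Law of sines: sin K = k·sin L/l ≈ 0.57259.
Since l ≥ k, only the acute value applies: ∠K ≈ 34.93°.
Then ∠M = 180° − ∠L − ∠K ≈ 28.67°.
Law of sines gives m = l·sin M/sin L ≈ 488.47.
Circumradius = l/(2 sin L) ≈ 509.09.

509.092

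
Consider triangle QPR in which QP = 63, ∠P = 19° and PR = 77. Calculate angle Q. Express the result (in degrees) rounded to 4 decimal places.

By the law of cosines, RQ² = QP² + PR² − 2·QP·PR·cos P = 724.58, so RQ ≈ 26.918.
Law of cosines again: cos Q = (RQ² + QP² − PR²)/(2·RQ·QP) ≈ -0.36425, so ∠Q ≈ 111.36°.

111.3615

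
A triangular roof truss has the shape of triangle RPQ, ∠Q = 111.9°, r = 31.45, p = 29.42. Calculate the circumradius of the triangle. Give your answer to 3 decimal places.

27.185

By the law of cosines, q² = r² + p² − 2·r·p·cos Q = 2544.9, so q ≈ 50.447.
Area = ½·r·p·sin Q ≈ 429.24.
Circumradius = q/(2 sin Q) ≈ 27.185.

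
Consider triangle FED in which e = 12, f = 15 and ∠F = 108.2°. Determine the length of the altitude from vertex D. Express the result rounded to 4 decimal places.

h_D ≈ 11.3997

Law of sines: sin E = e·sin F/f ≈ 0.75998.
Since f ≥ e, only the acute value applies: ∠E ≈ 49.46°.
Then ∠D = 180° − ∠F − ∠E ≈ 22.34°.
Law of sines gives d = f·sin D/sin F ≈ 6.0012.
Area = ½·f·e·sin D ≈ 34.206.
The altitude from D has length 2·area/d ≈ 11.4.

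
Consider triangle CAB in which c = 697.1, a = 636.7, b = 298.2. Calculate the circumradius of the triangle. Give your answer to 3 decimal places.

By the law of cosines, cos C = (a² + b² − c²) / (2·a·b) ≈ 0.02202, so ∠C ≈ 1.549 rad.
Circumradius = c/(2 sin C) ≈ 348.63.

R ≈ 348.635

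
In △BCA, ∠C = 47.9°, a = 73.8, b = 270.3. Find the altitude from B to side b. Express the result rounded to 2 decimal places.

h_B ≈ 54.76

By the law of cosines, c² = a² + b² − 2·a·b·cos C = 51761, so c ≈ 227.51.
Area = ½·a·b·sin C ≈ 7400.5.
The altitude from B has length 2·area/b ≈ 54.758.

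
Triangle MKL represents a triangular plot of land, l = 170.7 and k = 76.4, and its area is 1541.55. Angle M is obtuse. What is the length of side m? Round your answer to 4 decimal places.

From area = ½·k·l·sin M, we get sin M = 2·area/(k·l) ≈ 0.23641.
Taking the obtuse solution, ∠M ≈ 166.33°.
Law of cosines then gives m ≈ 245.6.

245.5994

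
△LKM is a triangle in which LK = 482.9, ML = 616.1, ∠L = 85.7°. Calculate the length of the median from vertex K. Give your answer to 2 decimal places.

By the law of cosines, KM² = ML² + LK² − 2·ML·LK·cos L = 5.6816e+05, so KM ≈ 753.76.
Median from K: ½√(2·LK² + 2·KM² − ML²) ≈ 552.97.

552.97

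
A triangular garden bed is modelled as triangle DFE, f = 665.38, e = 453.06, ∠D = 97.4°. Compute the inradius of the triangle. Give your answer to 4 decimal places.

151.7271

By the law of cosines, d² = f² + e² − 2·f·e·cos D = 7.2565e+05, so d ≈ 851.85.
Area = ½·f·e·sin D ≈ 1.4947e+05.
Semiperimeter s = (851.85+665.38+453.06)/2 = 985.14.
Inradius = area/s = 1.4947e+05/985.14 ≈ 151.73.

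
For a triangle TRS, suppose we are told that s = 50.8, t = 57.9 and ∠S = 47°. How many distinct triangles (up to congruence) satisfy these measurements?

t·sin S = 57.9·sin(47°) ≈ 42.35.
Since t sin S < s < t (42.35 < 50.8 < 57.9), two triangles exist.

2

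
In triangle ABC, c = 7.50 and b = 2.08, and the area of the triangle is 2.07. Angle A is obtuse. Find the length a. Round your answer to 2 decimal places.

9.52

From area = ½·b·c·sin A, we get sin A = 2·area/(b·c) ≈ 0.26538.
Taking the obtuse solution, ∠A ≈ 164.61°.
Law of cosines then gives a ≈ 9.5214.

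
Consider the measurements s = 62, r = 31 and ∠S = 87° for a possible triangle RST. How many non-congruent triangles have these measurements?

r·sin S = 31·sin(87°) ≈ 30.96.
Since s ≥ r, exactly one triangle exists.

1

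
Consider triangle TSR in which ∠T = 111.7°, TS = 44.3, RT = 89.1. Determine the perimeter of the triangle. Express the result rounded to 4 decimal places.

By the law of cosines, SR² = RT² + TS² − 2·RT·TS·cos T = 12820, so SR ≈ 113.23.
Semiperimeter s = (113.23+89.1+44.3)/2 = 123.31.
Perimeter = 113.23 + 89.1 + 44.3 = 246.63.

perimeter ≈ 246.6262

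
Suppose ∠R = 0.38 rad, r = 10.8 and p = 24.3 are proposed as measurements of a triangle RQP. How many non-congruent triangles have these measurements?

2

p·sin R = 24.3·sin(0.38 rad) ≈ 9.013.
Since p sin R < r < p (9.013 < 10.8 < 24.3), two triangles exist.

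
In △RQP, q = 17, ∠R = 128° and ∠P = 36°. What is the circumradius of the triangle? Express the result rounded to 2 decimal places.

30.84

The third angle is ∠Q = 180° − ∠P − ∠R = 16.00°.
Law of sines: r = q·sin R/sin Q ≈ 48.601.
Law of sines: p = q·sin P/sin Q ≈ 36.252.
Circumradius = q/(2 sin Q) ≈ 30.838.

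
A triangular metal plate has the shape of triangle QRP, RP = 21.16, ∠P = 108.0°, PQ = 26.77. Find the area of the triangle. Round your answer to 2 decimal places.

Area = ½·RP·PQ·sin P ≈ 269.36.

area ≈ 269.36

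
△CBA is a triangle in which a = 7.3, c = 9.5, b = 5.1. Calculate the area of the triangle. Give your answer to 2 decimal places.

18.41

Semiperimeter s = (9.5 + 5.1 + 7.3)/2 = 10.95.
Heron's formula: area = √(10.95·1.45·5.85·3.65) ≈ 18.413.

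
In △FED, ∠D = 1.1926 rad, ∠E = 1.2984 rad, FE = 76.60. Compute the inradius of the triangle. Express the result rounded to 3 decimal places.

The third angle is ∠F = π − ∠E − ∠D = 0.6506 rad.
Law of sines: ED = FE·sin F/sin D ≈ 49.921.
Law of sines: DF = FE·sin E/sin D ≈ 79.386.
Area = ½·FE·ED·sin E ≈ 1841.5.
Semiperimeter s = (49.921+79.386+76.6)/2 = 102.95.
Inradius = area/s = 1841.5/102.95 ≈ 17.887.

r ≈ 17.887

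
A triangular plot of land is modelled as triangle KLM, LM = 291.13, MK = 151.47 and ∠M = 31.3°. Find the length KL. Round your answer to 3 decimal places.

By the law of cosines, KL² = LM² + MK² − 2·LM·MK·cos M = 32341, so KL ≈ 179.84.

179.836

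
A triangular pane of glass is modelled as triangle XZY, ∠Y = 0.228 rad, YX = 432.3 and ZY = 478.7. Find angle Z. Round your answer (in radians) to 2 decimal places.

By the law of cosines, XZ² = ZY² + YX² − 2·ZY·YX·cos Y = 12864, so XZ ≈ 113.42.
Law of cosines again: cos Z = (XZ² + ZY² − YX²)/(2·XZ·ZY) ≈ 0.50774, so ∠Z ≈ 1.038 rad.

∠Z ≈ 1.04 rad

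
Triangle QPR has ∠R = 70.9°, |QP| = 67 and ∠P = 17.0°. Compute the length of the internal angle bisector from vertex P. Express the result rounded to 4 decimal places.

The third angle is ∠Q = 180° − ∠P − ∠R = 92.10°.
Law of sines: |PR| = |QP|·sin Q/sin R ≈ 70.856.
Law of sines: |RQ| = |QP|·sin P/sin R ≈ 20.73.
The bisector from P has length 2·|QP|·|PR|·cos(∠P/2)/(|QP|+|PR|) ≈ 68.117.

t_P ≈ 68.1174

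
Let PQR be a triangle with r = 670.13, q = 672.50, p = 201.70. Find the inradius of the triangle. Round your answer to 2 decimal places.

Semiperimeter s = (201.7 + 672.5 + 670.13)/2 = 772.16.
Heron's formula: area = √(772.16·570.46·99.665·102.03) ≈ 66929.
Inradius = area/s = 66929/772.16 ≈ 86.677.

86.68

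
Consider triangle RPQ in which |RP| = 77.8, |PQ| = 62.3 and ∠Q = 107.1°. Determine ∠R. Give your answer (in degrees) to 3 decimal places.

49.940

Law of sines: sin R = |PQ|·sin Q/|RP| ≈ 0.76537.
Since |RP| ≥ |PQ|, only the acute value applies: ∠R ≈ 49.94°.
Then ∠P = 180° − ∠Q − ∠R ≈ 22.96°.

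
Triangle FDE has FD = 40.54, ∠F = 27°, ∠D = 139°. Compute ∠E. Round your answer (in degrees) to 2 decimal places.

14.00

The third angle is ∠E = 180° − ∠F − ∠D = 14.00°.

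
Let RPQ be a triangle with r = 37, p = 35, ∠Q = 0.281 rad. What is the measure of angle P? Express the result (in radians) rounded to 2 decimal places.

By the law of cosines, q² = r² + p² − 2·r·p·cos Q = 105.58, so q ≈ 10.275.
Law of cosines again: cos P = (q² + r² − p²)/(2·q·r) ≈ 0.32824, so ∠P ≈ 1.236 rad.

∠P ≈ 1.24 rad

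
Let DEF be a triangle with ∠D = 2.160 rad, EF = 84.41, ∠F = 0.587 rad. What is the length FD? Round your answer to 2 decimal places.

39.03

The third angle is ∠E = π − ∠F − ∠D = 0.395 rad.
Law of sines: FD = EF·sin E/sin D ≈ 39.031.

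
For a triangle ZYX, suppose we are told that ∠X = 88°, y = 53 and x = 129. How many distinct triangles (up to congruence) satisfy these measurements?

1

y·sin X = 53·sin(88°) ≈ 52.97.
Since x ≥ y, exactly one triangle exists.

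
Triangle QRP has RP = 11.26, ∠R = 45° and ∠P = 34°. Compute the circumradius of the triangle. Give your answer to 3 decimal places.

The third angle is ∠Q = 180° − ∠R − ∠P = 101.00°.
Law of sines: PQ = RP·sin R/sin Q ≈ 8.111.
Law of sines: QR = RP·sin P/sin Q ≈ 6.4144.
Circumradius = RP/(2 sin Q) ≈ 5.7354.

5.735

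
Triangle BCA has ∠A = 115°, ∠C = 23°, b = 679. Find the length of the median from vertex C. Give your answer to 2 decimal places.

The third angle is ∠B = 180° − ∠C − ∠A = 42.00°.
Law of sines: c = b·sin C/sin B ≈ 396.49.
Law of sines: a = b·sin A/sin B ≈ 919.68.
Median from C: ½√(2·a² + 2·b² − c²) ≈ 783.66.

783.66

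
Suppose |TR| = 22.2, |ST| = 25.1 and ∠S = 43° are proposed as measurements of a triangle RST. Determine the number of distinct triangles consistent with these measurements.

|ST|·sin S = 25.1·sin(43°) ≈ 17.12.
Since |ST| sin S < |TR| < |ST| (17.12 < 22.2 < 25.1), two triangles exist.

2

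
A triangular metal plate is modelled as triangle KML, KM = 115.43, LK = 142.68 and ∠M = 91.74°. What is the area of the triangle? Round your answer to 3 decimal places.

Law of sines: sin L = KM·sin M/LK ≈ 0.80864.
Since LK ≥ KM, only the acute value applies: ∠L ≈ 53.96°.
Then ∠K = 180° − ∠M − ∠L ≈ 34.30°.
Law of sines gives ML = LK·sin K/sin M ≈ 80.434.
Area = ½·LK·KM·sin K ≈ 4640.1.

area ≈ 4640.121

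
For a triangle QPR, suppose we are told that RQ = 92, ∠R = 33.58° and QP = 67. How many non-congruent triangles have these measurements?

RQ·sin R = 92·sin(33.58°) ≈ 50.89.
Since RQ sin R < QP < RQ (50.89 < 67 < 92), two triangles exist.

2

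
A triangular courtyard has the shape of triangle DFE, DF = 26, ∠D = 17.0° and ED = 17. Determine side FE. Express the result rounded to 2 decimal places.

By the law of cosines, FE² = ED² + DF² − 2·ED·DF·cos D = 119.63, so FE ≈ 10.937.

10.94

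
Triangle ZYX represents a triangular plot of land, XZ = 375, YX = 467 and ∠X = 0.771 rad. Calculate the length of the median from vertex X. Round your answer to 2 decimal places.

m_X ≈ 390.49

By the law of cosines, ZY² = YX² + XZ² − 2·YX·XZ·cos X = 1.0751e+05, so ZY ≈ 327.89.
Median from X: ½√(2·YX² + 2·XZ² − ZY²) ≈ 390.49.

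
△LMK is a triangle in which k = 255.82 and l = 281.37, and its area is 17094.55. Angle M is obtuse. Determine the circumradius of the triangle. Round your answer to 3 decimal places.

R ≈ 548.299

From area = ½·k·l·sin M, we get sin M = 2·area/(k·l) ≈ 0.47498.
Taking the obtuse solution, ∠M ≈ 151.64°.
Law of cosines then gives m ≈ 520.86.
Circumradius = m/(2 sin M) ≈ 548.3.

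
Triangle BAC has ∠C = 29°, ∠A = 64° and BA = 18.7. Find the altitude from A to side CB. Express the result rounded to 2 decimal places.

18.67

The third angle is ∠B = 180° − ∠A − ∠C = 87.00°.
Law of sines: AC = BA·sin B/sin C ≈ 38.519.
Law of sines: CB = BA·sin A/sin C ≈ 34.668.
Area = ½·BA·AC·sin A ≈ 323.7.
The altitude from A has length 2·area/CB ≈ 18.674.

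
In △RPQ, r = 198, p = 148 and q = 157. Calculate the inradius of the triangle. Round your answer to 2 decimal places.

45.61

Semiperimeter s = (198 + 148 + 157)/2 = 251.5.
Heron's formula: area = √(251.5·53.5·103.5·94.5) ≈ 11472.
Inradius = area/s = 11472/251.5 ≈ 45.614.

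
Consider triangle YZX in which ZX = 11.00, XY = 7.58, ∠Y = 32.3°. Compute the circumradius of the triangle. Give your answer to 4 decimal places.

Law of sines: sin Z = XY·sin Y/ZX ≈ 0.36822.
Since ZX ≥ XY, only the acute value applies: ∠Z ≈ 21.61°.
Then ∠X = 180° − ∠Y − ∠Z ≈ 126.09°.
Law of sines gives YZ = ZX·sin X/sin Y ≈ 16.634.
Circumradius = ZX/(2 sin Y) ≈ 10.293.

R ≈ 10.2928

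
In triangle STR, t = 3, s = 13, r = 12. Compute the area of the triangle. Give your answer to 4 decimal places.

17.5499

Semiperimeter p = (13 + 3 + 12)/2 = 14.
Heron's formula: area = √(14·1·11·2) ≈ 17.55.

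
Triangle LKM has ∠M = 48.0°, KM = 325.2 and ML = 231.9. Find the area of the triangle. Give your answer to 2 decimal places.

Area = ½·KM·ML·sin M ≈ 28022.

area ≈ 28021.72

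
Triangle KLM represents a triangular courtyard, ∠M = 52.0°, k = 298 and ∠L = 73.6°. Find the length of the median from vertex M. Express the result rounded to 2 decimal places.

m_M ≈ 292.16

The third angle is ∠K = 180° − ∠L − ∠M = 54.40°.
Law of sines: l = k·sin L/sin K ≈ 351.59.
Law of sines: m = k·sin M/sin K ≈ 288.8.
Median from M: ½√(2·k² + 2·l² − m²) ≈ 292.16.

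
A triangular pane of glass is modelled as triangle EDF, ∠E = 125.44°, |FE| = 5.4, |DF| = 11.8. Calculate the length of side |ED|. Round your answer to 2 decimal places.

Law of sines: sin D = |FE|·sin E/|DF| ≈ 0.37284.
Since |DF| ≥ |FE|, only the acute value applies: ∠D ≈ 21.89°.
Then ∠F = 180° − ∠E − ∠D ≈ 32.67°.
Law of sines gives |ED| = |DF|·sin F/sin E ≈ 7.818.

7.82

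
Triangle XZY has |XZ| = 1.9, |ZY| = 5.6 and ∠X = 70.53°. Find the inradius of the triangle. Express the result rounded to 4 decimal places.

Law of sines: sin Y = |XZ|·sin X/|ZY| ≈ 0.31988.
Since |ZY| ≥ |XZ|, only the acute value applies: ∠Y ≈ 18.66°.
Then ∠Z = 180° − ∠X − ∠Y ≈ 90.81°.
Law of sines gives |YX| = |ZY|·sin Z/sin X ≈ 5.9391.
Area = ½·|ZY|·|XZ|·sin Z ≈ 5.3195.
Semiperimeter s = (5.6+5.9391+1.9)/2 = 6.7195.
Inradius = area/s = 5.3195/6.7195 ≈ 0.79164.

0.7916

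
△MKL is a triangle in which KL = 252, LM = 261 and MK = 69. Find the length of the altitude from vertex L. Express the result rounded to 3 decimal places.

Semiperimeter s = (252 + 261 + 69)/2 = 291.
Heron's formula: area = √(291·39·30·222) ≈ 8693.9.
The altitude from L has length 2·area/MK ≈ 252.

251.998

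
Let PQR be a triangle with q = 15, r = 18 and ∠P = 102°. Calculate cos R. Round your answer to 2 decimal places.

By the law of cosines, p² = q² + r² − 2·q·r·cos P = 661.27, so p ≈ 25.715.
Law of cosines again: cos R = (p² + q² − r²)/(2·p·q) ≈ 0.72885, so ∠R ≈ 43.21°.

0.73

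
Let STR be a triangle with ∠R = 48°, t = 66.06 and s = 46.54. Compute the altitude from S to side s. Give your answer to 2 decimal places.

h_S ≈ 49.09

By the law of cosines, r² = s² + t² − 2·s·t·cos R = 2415.5, so r ≈ 49.148.
Area = ½·s·t·sin R ≈ 1142.4.
The altitude from S has length 2·area/s ≈ 49.092.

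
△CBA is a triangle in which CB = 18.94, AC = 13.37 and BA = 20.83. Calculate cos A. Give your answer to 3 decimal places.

By the law of cosines, cos A = (BA² + AC² − CB²) / (2·BA·AC) ≈ 0.45588, so ∠A ≈ 1.097 rad.

cos A ≈ 0.456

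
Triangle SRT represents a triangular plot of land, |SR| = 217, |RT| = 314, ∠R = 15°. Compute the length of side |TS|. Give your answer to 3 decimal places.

By the law of cosines, |TS|² = |SR|² + |RT|² − 2·|SR|·|RT|·cos R = 14052, so |TS| ≈ 118.54.

118.543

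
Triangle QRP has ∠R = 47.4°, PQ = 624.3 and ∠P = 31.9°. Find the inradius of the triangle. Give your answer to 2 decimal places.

r ≈ 144.26

The third angle is ∠Q = 180° − ∠R − ∠P = 100.70°.
Law of sines: RP = PQ·sin Q/sin R ≈ 833.38.
Law of sines: QR = PQ·sin P/sin R ≈ 448.18.
Area = ½·PQ·RP·sin P ≈ 1.3747e+05.
Semiperimeter s = (833.38+624.3+448.18)/2 = 952.93.
Inradius = area/s = 1.3747e+05/952.93 ≈ 144.26.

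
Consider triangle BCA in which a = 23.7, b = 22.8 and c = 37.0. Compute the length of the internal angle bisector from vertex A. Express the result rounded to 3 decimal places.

By the law of cosines, cos A = (b² + c² − a²) / (2·b·c) ≈ 0.78660, so ∠A ≈ 38.13°.
The bisector from A has length 2·b·c·cos(∠A/2)/(b+c) ≈ 26.666.

26.666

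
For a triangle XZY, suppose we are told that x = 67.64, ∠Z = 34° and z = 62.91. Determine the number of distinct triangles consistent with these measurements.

2

x·sin Z = 67.64·sin(34°) ≈ 37.82.
Since x sin Z < z < x (37.82 < 62.91 < 67.64), two triangles exist.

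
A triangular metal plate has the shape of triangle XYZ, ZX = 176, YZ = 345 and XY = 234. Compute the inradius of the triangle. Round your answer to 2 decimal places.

Semiperimeter s = (345 + 176 + 234)/2 = 377.5.
Heron's formula: area = √(377.5·32.5·201.5·143.5) ≈ 18835.
Inradius = area/s = 18835/377.5 ≈ 49.894.

r ≈ 49.89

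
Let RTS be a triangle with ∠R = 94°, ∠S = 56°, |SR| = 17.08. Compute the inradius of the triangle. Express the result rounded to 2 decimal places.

r ≈ 6.07

The third angle is ∠T = 180° − ∠S − ∠R = 30.00°.
Law of sines: |TS| = |SR|·sin R/sin T ≈ 34.077.
Law of sines: |RT| = |SR|·sin S/sin T ≈ 28.32.
Area = ½·|SR|·|TS|·sin S ≈ 241.26.
Semiperimeter s = (34.077+17.08+28.32)/2 = 39.738.
Inradius = area/s = 241.26/39.738 ≈ 6.0713.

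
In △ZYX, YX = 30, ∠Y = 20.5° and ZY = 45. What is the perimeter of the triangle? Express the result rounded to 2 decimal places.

By the law of cosines, XZ² = ZY² + YX² − 2·ZY·YX·cos Y = 395.99, so XZ ≈ 19.899.
Semiperimeter s = (30+19.899+45)/2 = 47.45.
Perimeter = 30 + 19.899 + 45 = 94.899.

perimeter ≈ 94.90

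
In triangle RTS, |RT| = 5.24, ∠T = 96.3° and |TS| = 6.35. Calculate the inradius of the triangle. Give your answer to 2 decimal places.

r ≈ 1.63

By the law of cosines, |SR|² = |RT|² + |TS|² − 2·|RT|·|TS|·cos T = 75.083, so |SR| ≈ 8.665.
Area = ½·|RT|·|TS|·sin T ≈ 16.537.
Semiperimeter s = (6.35+8.665+5.24)/2 = 10.128.
Inradius = area/s = 16.537/10.128 ≈ 1.6328.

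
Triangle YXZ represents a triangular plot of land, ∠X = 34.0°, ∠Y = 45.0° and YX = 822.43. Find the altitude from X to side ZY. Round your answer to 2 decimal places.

The third angle is ∠Z = 180° − ∠Y − ∠X = 101.00°.
Law of sines: XZ = YX·sin Y/sin Z ≈ 592.43.
Law of sines: ZY = YX·sin X/sin Z ≈ 468.5.
Area = ½·YX·XZ·sin X ≈ 1.3623e+05.
The altitude from X has length 2·area/ZY ≈ 581.55.

h_X ≈ 581.55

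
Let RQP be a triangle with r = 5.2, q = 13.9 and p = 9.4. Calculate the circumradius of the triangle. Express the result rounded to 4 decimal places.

By the law of cosines, cos R = (q² + p² − r²) / (2·q·p) ≈ 0.97402, so ∠R ≈ 13.09°.
Circumradius = r/(2 sin R) ≈ 11.48.

11.4802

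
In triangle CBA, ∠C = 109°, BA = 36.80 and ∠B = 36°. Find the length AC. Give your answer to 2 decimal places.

22.88

The third angle is ∠A = 180° − ∠C − ∠B = 35.00°.
Law of sines: AC = BA·sin B/sin C ≈ 22.877.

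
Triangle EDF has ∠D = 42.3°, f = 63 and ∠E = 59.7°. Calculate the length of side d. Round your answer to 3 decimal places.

The third angle is ∠F = 180° − ∠E − ∠D = 78.00°.
Law of sines: d = f·sin D/sin F ≈ 43.347.

43.347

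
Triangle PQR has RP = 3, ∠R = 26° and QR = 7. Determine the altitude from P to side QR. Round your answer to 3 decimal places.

By the law of cosines, PQ² = QR² + RP² − 2·QR·RP·cos R = 20.251, so PQ ≈ 4.5001.
Area = ½·QR·RP·sin R ≈ 4.6029.
The altitude from P has length 2·area/QR ≈ 1.3151.

1.315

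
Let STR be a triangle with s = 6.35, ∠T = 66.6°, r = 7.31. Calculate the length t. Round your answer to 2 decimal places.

7.54

By the law of cosines, t² = r² + s² − 2·r·s·cos T = 56.889, so t ≈ 7.5425.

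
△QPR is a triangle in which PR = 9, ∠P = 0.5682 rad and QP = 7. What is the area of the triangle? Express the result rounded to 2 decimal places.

Area = ½·QP·PR·sin P ≈ 16.951.

16.95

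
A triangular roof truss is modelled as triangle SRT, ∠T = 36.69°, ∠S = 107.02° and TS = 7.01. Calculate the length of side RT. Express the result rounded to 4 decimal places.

11.3250

The third angle is ∠R = 180° − ∠T − ∠S = 36.29°.
Law of sines: RT = TS·sin S/sin R ≈ 11.325.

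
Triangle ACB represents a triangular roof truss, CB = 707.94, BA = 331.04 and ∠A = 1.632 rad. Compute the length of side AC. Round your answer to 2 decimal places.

Law of sines: sin C = BA·sin A/CB ≈ 0.46673.
Since CB ≥ BA, only the acute value applies: ∠C ≈ 0.486 rad.
Then ∠B = π − ∠A − ∠C ≈ 1.024 rad.
Law of sines gives AC = CB·sin B/sin A ≈ 605.85.

605.85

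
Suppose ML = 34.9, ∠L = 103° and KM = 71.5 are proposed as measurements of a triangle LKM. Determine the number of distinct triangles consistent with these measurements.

1

ML·sin L = 34.9·sin(103°) ≈ 34.01.
Since ∠L is not acute, a triangle exists only if KM > ML; here KM > ML, so there is exactly one triangle.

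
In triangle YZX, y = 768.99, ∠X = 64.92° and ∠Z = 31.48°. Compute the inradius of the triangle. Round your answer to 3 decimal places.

r ≈ 150.187

The third angle is ∠Y = 180° − ∠Z − ∠X = 83.60°.
Law of sines: z = y·sin Z/sin Y ≈ 404.09.
Law of sines: x = y·sin X/sin Y ≈ 700.85.
Area = ½·y·z·sin X ≈ 1.4072e+05.
Semiperimeter s = (768.99+404.09+700.85)/2 = 936.97.
Inradius = area/s = 1.4072e+05/936.97 ≈ 150.19.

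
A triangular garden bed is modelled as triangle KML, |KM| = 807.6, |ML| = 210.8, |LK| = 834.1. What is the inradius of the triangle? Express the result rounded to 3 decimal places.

91.898

Semiperimeter s = (210.8 + 834.1 + 807.6)/2 = 926.25.
Heron's formula: area = √(926.25·715.45·92.15·118.65) ≈ 85121.
Inradius = area/s = 85121/926.25 ≈ 91.898.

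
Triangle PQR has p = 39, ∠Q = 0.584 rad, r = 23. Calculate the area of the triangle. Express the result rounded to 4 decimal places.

area ≈ 247.2874

Area = ½·r·p·sin Q ≈ 247.29.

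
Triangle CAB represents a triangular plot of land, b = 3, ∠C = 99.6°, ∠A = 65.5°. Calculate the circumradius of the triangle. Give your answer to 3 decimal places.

The third angle is ∠B = 180° − ∠C − ∠A = 14.90°.
Law of sines: c = b·sin C/sin B ≈ 11.504.
Law of sines: a = b·sin A/sin B ≈ 10.617.
Circumradius = b/(2 sin B) ≈ 5.8336.

R ≈ 5.834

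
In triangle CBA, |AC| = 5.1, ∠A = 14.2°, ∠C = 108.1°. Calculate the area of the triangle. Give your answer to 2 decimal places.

area ≈ 3.59

The third angle is ∠B = 180° − ∠A − ∠C = 57.70°.
Law of sines: |BA| = |AC|·sin C/sin B ≈ 5.7351.
Law of sines: |CB| = |AC|·sin A/sin B ≈ 1.4801.
Area = ½·|AC|·|BA|·sin A ≈ 3.5875.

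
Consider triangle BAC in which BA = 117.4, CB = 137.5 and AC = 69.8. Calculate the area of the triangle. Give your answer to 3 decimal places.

area ≈ 4096.778

Semiperimeter s = (69.8 + 137.5 + 117.4)/2 = 162.35.
Heron's formula: area = √(162.35·92.55·24.85·44.95) ≈ 4096.8.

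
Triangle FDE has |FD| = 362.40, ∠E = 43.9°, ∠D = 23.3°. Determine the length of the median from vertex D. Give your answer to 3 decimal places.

m_D ≈ 413.582

The third angle is ∠F = 180° − ∠D − ∠E = 112.80°.
Law of sines: |DE| = |FD|·sin F/sin E ≈ 481.8.
Law of sines: |EF| = |FD|·sin D/sin E ≈ 206.73.
Median from D: ½√(2·|FD|² + 2·|DE|² − |EF|²) ≈ 413.58.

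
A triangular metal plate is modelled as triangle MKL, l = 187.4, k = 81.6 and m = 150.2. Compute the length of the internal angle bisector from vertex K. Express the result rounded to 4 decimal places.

t_K ≈ 162.7976

By the law of cosines, cos K = (l² + m² − k²) / (2·l·m) ≈ 0.90630, so ∠K ≈ 25.00°.
The bisector from K has length 2·l·m·cos(∠K/2)/(l+m) ≈ 162.8.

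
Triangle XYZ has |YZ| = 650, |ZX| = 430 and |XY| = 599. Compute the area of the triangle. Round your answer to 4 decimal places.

Semiperimeter s = (650 + 430 + 599)/2 = 839.5.
Heron's formula: area = √(839.5·189.5·409.5·240.5) ≈ 1.2517e+05.

area ≈ 125169.7690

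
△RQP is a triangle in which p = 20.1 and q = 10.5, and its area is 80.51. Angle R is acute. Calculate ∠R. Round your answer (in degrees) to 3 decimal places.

From area = ½·q·p·sin R, we get sin R = 2·area/(q·p) ≈ 0.76295.
Taking the acute solution, ∠R ≈ 49.72°.

49.725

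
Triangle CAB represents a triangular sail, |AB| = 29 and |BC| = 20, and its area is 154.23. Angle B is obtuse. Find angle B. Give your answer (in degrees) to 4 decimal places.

147.8710

From area = ½·|AB|·|BC|·sin B, we get sin B = 2·area/(|AB|·|BC|) ≈ 0.53183.
Taking the obtuse solution, ∠B ≈ 147.87°.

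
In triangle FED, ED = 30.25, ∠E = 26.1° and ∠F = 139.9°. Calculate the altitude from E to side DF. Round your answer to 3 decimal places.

The third angle is ∠D = 180° − ∠F − ∠E = 14.00°.
Law of sines: DF = ED·sin E/sin F ≈ 20.661.
Law of sines: FE = ED·sin D/sin F ≈ 11.361.
Area = ½·ED·DF·sin D ≈ 75.6.
The altitude from E has length 2·area/DF ≈ 7.3181.

h_E ≈ 7.318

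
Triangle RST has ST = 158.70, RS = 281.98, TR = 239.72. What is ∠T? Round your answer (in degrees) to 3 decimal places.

∠T ≈ 87.636°

By the law of cosines, cos T = (ST² + TR² − RS²) / (2·ST·TR) ≈ 0.04125, so ∠T ≈ 87.64°.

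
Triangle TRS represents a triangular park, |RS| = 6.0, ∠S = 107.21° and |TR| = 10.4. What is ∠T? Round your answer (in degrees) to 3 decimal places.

Law of sines: sin T = |RS|·sin S/|TR| ≈ 0.55109.
Since |TR| ≥ |RS|, only the acute value applies: ∠T ≈ 33.44°.
Then ∠R = 180° − ∠S − ∠T ≈ 39.35°.

33.442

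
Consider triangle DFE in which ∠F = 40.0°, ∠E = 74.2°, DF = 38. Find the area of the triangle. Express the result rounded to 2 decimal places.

area ≈ 439.93

The third angle is ∠D = 180° − ∠F − ∠E = 65.80°.
Law of sines: FE = DF·sin D/sin E ≈ 36.022.
Law of sines: ED = DF·sin F/sin E ≈ 25.385.
Area = ½·DF·FE·sin F ≈ 439.93.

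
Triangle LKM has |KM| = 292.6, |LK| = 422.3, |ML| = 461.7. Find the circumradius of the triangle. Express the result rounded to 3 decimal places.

235.884

By the law of cosines, cos L = (|ML|² + |LK|² − |KM|²) / (2·|ML|·|LK|) ≈ 0.78443, so ∠L ≈ 38.33°.
Circumradius = |KM|/(2 sin L) ≈ 235.88.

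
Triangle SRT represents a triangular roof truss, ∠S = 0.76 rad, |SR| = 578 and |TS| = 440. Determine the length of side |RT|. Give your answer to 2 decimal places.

By the law of cosines, |RT|² = |TS|² + |SR|² − 2·|TS|·|SR|·cos S = 1.59e+05, so |RT| ≈ 398.75.

398.75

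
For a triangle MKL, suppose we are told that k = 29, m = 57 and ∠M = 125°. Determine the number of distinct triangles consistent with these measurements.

1

k·sin M = 29·sin(125°) ≈ 23.76.
Since ∠M is not acute, a triangle exists only if m > k; here m > k, so there is exactly one triangle.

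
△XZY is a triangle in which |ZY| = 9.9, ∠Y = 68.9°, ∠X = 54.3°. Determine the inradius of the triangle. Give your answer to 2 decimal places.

2.99

The third angle is ∠Z = 180° − ∠Y − ∠X = 56.80°.
Law of sines: |YX| = |ZY|·sin Z/sin X ≈ 10.201.
Law of sines: |XZ| = |ZY|·sin Y/sin X ≈ 11.374.
Area = ½·|ZY|·|YX|·sin Y ≈ 47.109.
Semiperimeter s = (9.9+10.201+11.374)/2 = 15.737.
Inradius = area/s = 47.109/15.737 ≈ 2.9935.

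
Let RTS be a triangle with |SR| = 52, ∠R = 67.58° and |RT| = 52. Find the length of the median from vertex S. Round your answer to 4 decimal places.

By the law of cosines, |TS|² = |SR|² + |RT|² − 2·|SR|·|RT|·cos R = 3345.4, so |TS| ≈ 57.84.
Median from S: ½√(2·|TS|² + 2·|SR|² − |RT|²) ≈ 48.464.

m_S ≈ 48.4635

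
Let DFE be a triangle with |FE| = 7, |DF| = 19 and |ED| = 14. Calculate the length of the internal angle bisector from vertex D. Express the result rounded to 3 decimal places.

By the law of cosines, cos D = (|ED|² + |DF|² − |FE|²) / (2·|ED|·|DF|) ≈ 0.95489, so ∠D ≈ 17.28°.
The bisector from D has length 2·|ED|·|DF|·cos(∠D/2)/(|ED|+|DF|) ≈ 15.938.

t_D ≈ 15.938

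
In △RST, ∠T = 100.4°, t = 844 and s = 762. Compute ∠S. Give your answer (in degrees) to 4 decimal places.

62.6244

Law of sines: sin S = s·sin T/t ≈ 0.88801.
Since t ≥ s, only the acute value applies: ∠S ≈ 62.62°.
Then ∠R = 180° − ∠T − ∠S ≈ 16.98°.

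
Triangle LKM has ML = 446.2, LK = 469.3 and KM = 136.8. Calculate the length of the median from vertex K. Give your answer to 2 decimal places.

m_K ≈ 264.02

Median from K: ½√(2·LK² + 2·KM² − ML²) ≈ 264.02.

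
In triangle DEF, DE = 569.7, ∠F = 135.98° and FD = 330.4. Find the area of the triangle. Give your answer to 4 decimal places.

Law of sines: sin E = FD·sin F/DE ≈ 0.40302.
Since DE ≥ FD, only the acute value applies: ∠E ≈ 23.77°.
Then ∠D = 180° − ∠F − ∠E ≈ 20.25°.
Law of sines gives EF = DE·sin D/sin F ≈ 283.8.
Area = ½·DE·FD·sin D ≈ 32579.

area ≈ 32579.4772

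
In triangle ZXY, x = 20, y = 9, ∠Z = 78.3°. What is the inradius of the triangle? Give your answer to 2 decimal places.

By the law of cosines, z² = x² + y² − 2·x·y·cos Z = 408, so z ≈ 20.199.
Area = ½·x·y·sin Z ≈ 88.13.
Semiperimeter s = (20.199+20+9)/2 = 24.599.
Inradius = area/s = 88.13/24.599 ≈ 3.5826.

3.58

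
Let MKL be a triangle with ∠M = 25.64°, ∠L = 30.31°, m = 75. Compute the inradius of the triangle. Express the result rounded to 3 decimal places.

r ≈ 17.759

The third angle is ∠K = 180° − ∠L − ∠M = 124.05°.
Law of sines: k = m·sin K/sin M ≈ 143.61.
Law of sines: l = m·sin L/sin M ≈ 87.473.
Area = ½·m·k·sin L ≈ 2717.8.
Semiperimeter s = (75+143.61+87.473)/2 = 153.04.
Inradius = area/s = 2717.8/153.04 ≈ 17.759.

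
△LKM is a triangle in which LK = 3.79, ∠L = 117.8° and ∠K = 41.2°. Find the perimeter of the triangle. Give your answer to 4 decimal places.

perimeter ≈ 20.1112

The third angle is ∠M = 180° − ∠L − ∠K = 21.00°.
Law of sines: KM = LK·sin L/sin M ≈ 9.3551.
Law of sines: ML = LK·sin K/sin M ≈ 6.9661.
Semiperimeter s = (9.3551+6.9661+3.79)/2 = 10.056.
Perimeter = 9.3551 + 6.9661 + 3.79 = 20.111.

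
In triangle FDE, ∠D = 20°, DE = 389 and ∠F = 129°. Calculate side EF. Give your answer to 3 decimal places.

The third angle is ∠E = 180° − ∠F − ∠D = 31.00°.
Law of sines: EF = DE·sin D/sin F ≈ 171.2.

171.198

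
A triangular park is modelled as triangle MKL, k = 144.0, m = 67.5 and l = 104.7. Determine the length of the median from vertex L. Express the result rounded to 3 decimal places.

m_L ≈ 99.527

Median from L: ½√(2·m² + 2·k² − l²) ≈ 99.527.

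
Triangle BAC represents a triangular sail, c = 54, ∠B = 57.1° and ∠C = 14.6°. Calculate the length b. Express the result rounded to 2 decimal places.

The third angle is ∠A = 180° − ∠C − ∠B = 108.30°.
Law of sines: b = c·sin B/sin C ≈ 179.87.

179.87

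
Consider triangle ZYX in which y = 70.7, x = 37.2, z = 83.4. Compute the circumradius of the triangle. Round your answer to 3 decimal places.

41.950

By the law of cosines, cos Z = (y² + x² − z²) / (2·y·x) ≈ -0.10898, so ∠Z ≈ 1.6800 rad.
Circumradius = z/(2 sin Z) ≈ 41.95.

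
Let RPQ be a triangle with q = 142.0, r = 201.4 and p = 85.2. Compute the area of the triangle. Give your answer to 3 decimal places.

area ≈ 5079.702

Semiperimeter s = (201.4 + 85.2 + 142)/2 = 214.3.
Heron's formula: area = √(214.3·12.9·129.1·72.3) ≈ 5079.7.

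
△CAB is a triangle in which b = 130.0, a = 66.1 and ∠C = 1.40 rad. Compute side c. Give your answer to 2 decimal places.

135.46

By the law of cosines, c² = a² + b² − 2·a·b·cos C = 18348, so c ≈ 135.46.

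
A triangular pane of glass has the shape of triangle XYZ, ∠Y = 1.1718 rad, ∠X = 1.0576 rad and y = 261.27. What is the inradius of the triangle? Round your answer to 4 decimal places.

The third angle is ∠Z = π − ∠X − ∠Y = 0.9122 rad.
Law of sines: x = y·sin X/sin Y ≈ 247.02.
Law of sines: z = y·sin Z/sin Y ≈ 224.24.
Area = ½·y·x·sin Z ≈ 25520.
Semiperimeter s = (247.02+261.27+224.24)/2 = 366.26.
Inradius = area/s = 25520/366.26 ≈ 69.676.

69.6763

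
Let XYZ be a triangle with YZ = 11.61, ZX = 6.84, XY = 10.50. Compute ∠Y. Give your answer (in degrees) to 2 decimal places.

∠Y ≈ 35.59°

By the law of cosines, cos Y = (XY² + YZ² − ZX²) / (2·XY·YZ) ≈ 0.81316, so ∠Y ≈ 35.59°.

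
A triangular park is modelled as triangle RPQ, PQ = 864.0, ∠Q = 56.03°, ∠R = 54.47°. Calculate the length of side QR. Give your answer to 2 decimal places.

994.44

The third angle is ∠P = 180° − ∠Q − ∠R = 69.50°.
Law of sines: QR = PQ·sin P/sin R ≈ 994.44.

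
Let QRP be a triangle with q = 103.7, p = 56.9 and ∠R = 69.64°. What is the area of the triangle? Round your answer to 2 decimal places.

2765.95

Area = ½·p·q·sin R ≈ 2765.9.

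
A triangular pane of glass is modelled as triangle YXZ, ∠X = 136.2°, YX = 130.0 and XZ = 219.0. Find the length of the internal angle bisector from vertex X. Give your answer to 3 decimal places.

By the law of cosines, ZY² = YX² + XZ² − 2·YX·XZ·cos X = 1.0596e+05, so ZY ≈ 325.51.
The bisector from X has length 2·YX·XZ·cos(∠X/2)/(YX+XZ) ≈ 60.854.

t_X ≈ 60.854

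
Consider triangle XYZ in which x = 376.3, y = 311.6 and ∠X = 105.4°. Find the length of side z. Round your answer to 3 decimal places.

Law of sines: sin Y = y·sin X/x ≈ 0.79833.
Since x ≥ y, only the acute value applies: ∠Y ≈ 52.97°.
Then ∠Z = 180° − ∠X − ∠Y ≈ 21.63°.
Law of sines gives z = x·sin Z/sin X ≈ 143.87.

143.867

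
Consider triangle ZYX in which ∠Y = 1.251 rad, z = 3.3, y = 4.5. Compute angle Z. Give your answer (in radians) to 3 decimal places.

0.770

Law of sines: sin Z = z·sin Y/y ≈ 0.69615.
Since y ≥ z, only the acute value applies: ∠Z ≈ 0.770 rad.
Then ∠X = π − ∠Y − ∠Z ≈ 1.121 rad.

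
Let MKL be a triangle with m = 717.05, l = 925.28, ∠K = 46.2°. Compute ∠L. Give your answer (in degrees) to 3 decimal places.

By the law of cosines, k² = l² + m² − 2·l·m·cos K = 4.5187e+05, so k ≈ 672.21.
Law of cosines again: cos L = (m² + k² − l²)/(2·m·k) ≈ 0.11399, so ∠L ≈ 83.45°.

∠L ≈ 83.455°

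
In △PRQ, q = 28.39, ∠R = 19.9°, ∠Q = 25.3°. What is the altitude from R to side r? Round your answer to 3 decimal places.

The third angle is ∠P = 180° − ∠R − ∠Q = 134.80°.
Law of sines: p = q·sin P/sin Q ≈ 47.138.
Law of sines: r = q·sin R/sin Q ≈ 22.612.
Area = ½·q·p·sin R ≈ 227.76.
The altitude from R has length 2·area/r ≈ 20.145.

h_R ≈ 20.145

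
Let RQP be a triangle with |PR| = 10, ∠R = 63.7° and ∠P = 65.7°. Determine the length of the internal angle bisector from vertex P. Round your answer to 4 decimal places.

9.0238

The third angle is ∠Q = 180° − ∠P − ∠R = 50.60°.
Law of sines: |QP| = |PR|·sin R/sin Q ≈ 11.601.
Law of sines: |RQ| = |PR|·sin P/sin Q ≈ 11.795.
The bisector from P has length 2·|QP|·|PR|·cos(∠P/2)/(|QP|+|PR|) ≈ 9.0238.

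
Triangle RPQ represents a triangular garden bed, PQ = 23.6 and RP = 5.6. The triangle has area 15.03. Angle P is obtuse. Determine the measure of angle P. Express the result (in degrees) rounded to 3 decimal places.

From area = ½·RP·PQ·sin P, we get sin P = 2·area/(RP·PQ) ≈ 0.22745.
Taking the obtuse solution, ∠P ≈ 166.85°.

166.853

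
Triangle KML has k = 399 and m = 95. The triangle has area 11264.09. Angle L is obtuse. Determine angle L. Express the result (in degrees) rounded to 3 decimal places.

∠L ≈ 143.535°

From area = ½·k·m·sin L, we get sin L = 2·area/(k·m) ≈ 0.59433.
Taking the obtuse solution, ∠L ≈ 143.53°.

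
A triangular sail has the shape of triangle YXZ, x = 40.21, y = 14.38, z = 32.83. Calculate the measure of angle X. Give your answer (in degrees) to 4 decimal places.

By the law of cosines, cos X = (z² + y² − x²) / (2·z·y) ≈ -0.35189, so ∠X ≈ 110.60°.

∠X ≈ 110.6029°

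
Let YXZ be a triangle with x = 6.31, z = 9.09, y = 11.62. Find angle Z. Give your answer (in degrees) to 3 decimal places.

By the law of cosines, cos Z = (y² + x² − z²) / (2·y·x) ≈ 0.62882, so ∠Z ≈ 51.04°.

51.037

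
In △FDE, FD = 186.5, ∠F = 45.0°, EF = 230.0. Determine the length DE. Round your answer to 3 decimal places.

By the law of cosines, DE² = EF² + FD² − 2·EF·FD·cos F = 27020, so DE ≈ 164.38.

164.376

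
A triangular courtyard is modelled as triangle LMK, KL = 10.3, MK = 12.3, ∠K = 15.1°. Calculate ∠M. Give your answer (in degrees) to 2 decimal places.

By the law of cosines, LM² = MK² + KL² − 2·MK·KL·cos K = 12.749, so LM ≈ 3.5705.
Law of cosines again: cos M = (LM² + MK² − KL²)/(2·LM·MK) ≈ 0.65975, so ∠M ≈ 48.72°.

48.72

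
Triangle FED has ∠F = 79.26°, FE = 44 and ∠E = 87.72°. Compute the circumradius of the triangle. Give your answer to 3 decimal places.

The third angle is ∠D = 180° − ∠F − ∠E = 13.02°.
Law of sines: ED = FE·sin F/sin D ≈ 191.88.
Law of sines: DF = FE·sin E/sin D ≈ 195.15.
Circumradius = FE/(2 sin D) ≈ 97.651.

97.651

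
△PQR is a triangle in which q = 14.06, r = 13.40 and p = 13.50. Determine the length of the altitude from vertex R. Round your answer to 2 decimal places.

Semiperimeter s = (13.5 + 14.06 + 13.4)/2 = 20.48.
Heron's formula: area = √(20.48·6.98·6.42·7.08) ≈ 80.608.
The altitude from R has length 2·area/r ≈ 12.031.

h_R ≈ 12.03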